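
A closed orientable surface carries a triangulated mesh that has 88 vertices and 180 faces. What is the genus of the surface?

2

Every face is a triangle, so 2E = 3·180 = 540, giving E = 270.
χ = V − E + F = 88 − 270 + 180 = -2.
For a closed orientable surface χ = 2 − 2g, so g = (2 − (-2))/2 = 2.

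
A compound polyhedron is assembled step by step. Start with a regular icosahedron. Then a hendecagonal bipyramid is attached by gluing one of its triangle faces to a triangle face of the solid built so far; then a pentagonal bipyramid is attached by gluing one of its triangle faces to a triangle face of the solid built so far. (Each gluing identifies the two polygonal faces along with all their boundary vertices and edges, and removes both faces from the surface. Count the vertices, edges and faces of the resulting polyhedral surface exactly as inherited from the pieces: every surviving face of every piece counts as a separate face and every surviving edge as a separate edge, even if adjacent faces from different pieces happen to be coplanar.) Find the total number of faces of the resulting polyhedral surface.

A regular icosahedron: V=12, E=30, F=20.
Attach a hendecagonal bipyramid (V=13, E=33, F=22) along a 3-gon: merge 3 vertices and 3 edges, delete both glued faces → V=22, E=60, F=40.
Attach a pentagonal bipyramid (V=7, E=15, F=10) along a 3-gon: merge 3 vertices and 3 edges, delete both glued faces → V=26, E=72, F=48.
Check: V − E + F = 26 − 72 + 48 = 2.

48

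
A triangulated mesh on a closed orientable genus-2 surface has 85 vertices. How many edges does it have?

261

χ = 2 − 2·2 = -2, and every face is a triangle so 3F = 2E.
V − E + F = -2 with E = 3F/2 gives 85 − (3/2 − 1)·F = -2, so F = 174 and E = 261.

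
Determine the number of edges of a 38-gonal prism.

114

A prism on an n-gon has two n-gon bases and n rectangular sides: V = 2·38 = 76, E = 3·38 = 114, F = 38 + 2 = 40.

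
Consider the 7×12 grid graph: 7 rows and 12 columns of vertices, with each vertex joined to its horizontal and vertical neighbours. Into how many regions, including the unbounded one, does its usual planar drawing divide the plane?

67

The grid has V = 7·12 = 84 vertices and E = 7·11 + 12·6 = 149 edges.
F = 2 − V + E = 2 − 84 + 149 = 67.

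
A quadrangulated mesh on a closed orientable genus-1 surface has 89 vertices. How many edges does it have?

χ = 2 − 2·1 = 0, and every face is a square so 4F = 2E.
V − E + F = 0 with E = 4F/2 gives 89 − (4/2 − 1)·F = 0, so F = 89 and E = 178.

178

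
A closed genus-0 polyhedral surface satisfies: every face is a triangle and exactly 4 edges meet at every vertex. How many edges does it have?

12

Each face has 3 edges and each edge borders two faces, so 2E = 3F.
Each vertex has degree 4, so 4V = 2E and hence V = 3F/4.
Euler: V − E + F = 2 ⇒ (3F/4) − (3F/2) + F = 2.
Multiply by 8: (6 − 12 + 8)F = 16, i.e. 2F = 16.
So F = 8, E = 3·8/2 = 12, V = 3·8/4 = 6.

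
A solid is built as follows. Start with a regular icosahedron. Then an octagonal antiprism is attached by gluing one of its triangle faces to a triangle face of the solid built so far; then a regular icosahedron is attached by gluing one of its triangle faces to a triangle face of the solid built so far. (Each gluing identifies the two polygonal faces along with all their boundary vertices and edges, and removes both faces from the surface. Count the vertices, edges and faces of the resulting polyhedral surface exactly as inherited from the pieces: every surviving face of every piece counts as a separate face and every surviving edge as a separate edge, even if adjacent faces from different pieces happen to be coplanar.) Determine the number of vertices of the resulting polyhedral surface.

34

A regular icosahedron: V=12, E=30, F=20.
Attach an octagonal antiprism (V=16, E=32, F=18) along a 3-gon: merge 3 vertices and 3 edges, delete both glued faces → V=25, E=59, F=36.
Attach a regular icosahedron (V=12, E=30, F=20) along a 3-gon: merge 3 vertices and 3 edges, delete both glued faces → V=34, E=86, F=54.
Check: V − E + F = 34 − 86 + 54 = 2.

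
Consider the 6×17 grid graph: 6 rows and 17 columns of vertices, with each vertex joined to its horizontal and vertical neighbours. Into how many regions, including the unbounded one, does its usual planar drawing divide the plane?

The grid has V = 6·17 = 102 vertices and E = 6·16 + 17·5 = 181 edges.
F = 2 − V + E = 2 − 102 + 181 = 81.

81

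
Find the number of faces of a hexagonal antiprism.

14

An antiprism on an n-gon has two n-gon caps and 2n triangles: V = 2·6 = 12, E = 4·6 = 24, F = 2·6 + 2 = 14.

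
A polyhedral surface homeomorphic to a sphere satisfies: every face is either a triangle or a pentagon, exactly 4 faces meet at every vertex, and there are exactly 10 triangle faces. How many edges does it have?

Let x be the number of pentagons; then F = 10 + x.
Edge–face incidences: 2E = 3·10 + 5·x = 30 + 5x.
Every vertex has degree 4, so 4V = 2E.
Euler: V − E + F = 2 ⇒ (2E)/4 − E + (10 + x) = 2.
Multiply by 8: 2·(2E) − 4·(2E) + 8·(10 + x) = 16, i.e. 80 + 8x − 2·(30 + 5x) = 16.
Collecting terms: −2x + 20 = 16, so −2x = −4, so x = 2.
Then 2E = 30 + 5·2 = 40, so E = 20, V = 2E/4 = 10, F = 10 + 2 = 12.

20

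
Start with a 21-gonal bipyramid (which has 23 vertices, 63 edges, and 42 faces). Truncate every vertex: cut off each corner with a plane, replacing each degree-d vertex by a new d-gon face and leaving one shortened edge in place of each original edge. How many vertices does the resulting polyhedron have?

126

Truncation replaces each original edge-end by a new vertex, so V′ = 2E = 126.
Each original edge survives, and each old vertex of degree d contributes d new edges; summing degrees gives Σd = 2E, so E′ = E + 2E = 3E = 189.
Each original face survives and each original vertex becomes one new face: F′ = F + V = 65.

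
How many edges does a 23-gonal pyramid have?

A pyramid on an n-gon base has one n-gon and n triangles: V = 23 + 1 = 24, E = 2·23 = 46, F = 23 + 1 = 24.

46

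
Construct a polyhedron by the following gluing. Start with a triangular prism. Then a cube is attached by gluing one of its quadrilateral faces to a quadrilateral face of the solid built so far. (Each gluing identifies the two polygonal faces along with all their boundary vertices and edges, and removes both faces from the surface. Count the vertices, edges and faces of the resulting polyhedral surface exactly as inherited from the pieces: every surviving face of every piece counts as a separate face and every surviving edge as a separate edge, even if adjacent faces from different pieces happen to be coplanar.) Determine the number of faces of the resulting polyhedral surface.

A triangular prism: V=6, E=9, F=5.
Attach a cube (V=8, E=12, F=6) along a 4-gon: merge 4 vertices and 4 edges, delete both glued faces → V=10, E=17, F=9.
Check: V − E + F = 10 − 17 + 9 = 2.

9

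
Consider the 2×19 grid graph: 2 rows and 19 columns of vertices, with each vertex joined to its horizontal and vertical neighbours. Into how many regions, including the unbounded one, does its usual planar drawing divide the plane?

19

The grid has V = 2·19 = 38 vertices and E = 2·18 + 19·1 = 55 edges.
F = 2 − V + E = 2 − 38 + 55 = 19.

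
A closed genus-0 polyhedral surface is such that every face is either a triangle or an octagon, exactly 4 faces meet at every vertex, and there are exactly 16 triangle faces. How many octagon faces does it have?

Let x be the number of octagons; then F = 16 + x.
Edge–face incidences: 2E = 3·16 + 8·x = 48 + 8x.
Every vertex has degree 4, so 4V = 2E.
Euler: V − E + F = 2 ⇒ (2E)/4 − E + (16 + x) = 2.
Multiply by 8: 2·(2E) − 4·(2E) + 8·(16 + x) = 16, i.e. 128 + 8x − 2·(48 + 8x) = 16.
Collecting terms: −8x + 32 = 16, so −8x = −16, so x = 2.
Then 2E = 48 + 8·2 = 64, so E = 32, V = 2E/4 = 16, F = 16 + 2 = 18.

2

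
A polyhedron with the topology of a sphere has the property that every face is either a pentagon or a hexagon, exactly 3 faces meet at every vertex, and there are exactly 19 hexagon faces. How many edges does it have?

Let x be the number of pentagons; then F = 19 + x.
Edge–face incidences: 2E = 6·19 + 5·x = 114 + 5x.
Every vertex has degree 3, so 3V = 2E.
Euler: V − E + F = 2 ⇒ (2E)/3 − E + (19 + x) = 2.
Multiply by 6: 2·(2E) − 3·(2E) + 6·(19 + x) = 12, i.e. 114 + 6x − (114 + 5x) = 12.
Collecting terms: x = 12.
Then 2E = 114 + 5·12 = 174, so E = 87, V = 2E/3 = 58, F = 19 + 12 = 31.

87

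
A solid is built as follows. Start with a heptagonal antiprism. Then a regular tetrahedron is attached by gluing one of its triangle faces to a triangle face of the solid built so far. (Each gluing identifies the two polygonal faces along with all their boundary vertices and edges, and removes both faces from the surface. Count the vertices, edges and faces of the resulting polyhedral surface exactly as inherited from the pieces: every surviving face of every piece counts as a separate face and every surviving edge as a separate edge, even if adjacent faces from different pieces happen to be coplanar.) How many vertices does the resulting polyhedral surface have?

15

A heptagonal antiprism: V=14, E=28, F=16.
Attach a regular tetrahedron (V=4, E=6, F=4) along a 3-gon: merge 3 vertices and 3 edges, delete both glued faces → V=15, E=31, F=18.
Check: V − E + F = 15 − 31 + 18 = 2.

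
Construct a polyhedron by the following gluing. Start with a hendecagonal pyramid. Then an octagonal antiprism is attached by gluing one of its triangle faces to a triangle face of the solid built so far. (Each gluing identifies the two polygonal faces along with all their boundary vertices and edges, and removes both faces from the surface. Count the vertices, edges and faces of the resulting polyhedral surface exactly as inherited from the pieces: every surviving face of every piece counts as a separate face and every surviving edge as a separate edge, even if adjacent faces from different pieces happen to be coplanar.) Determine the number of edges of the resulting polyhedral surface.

51

A hendecagonal pyramid: V=12, E=22, F=12.
Attach an octagonal antiprism (V=16, E=32, F=18) along a 3-gon: merge 3 vertices and 3 edges, delete both glued faces → V=25, E=51, F=28.
Check: V − E + F = 25 − 51 + 28 = 2.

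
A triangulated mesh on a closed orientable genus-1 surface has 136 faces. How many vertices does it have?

68

χ = 2 − 2·1 = 0, and every face is a triangle so 3F = 2E.
E = 3·136/2 = 204. Then V = 0 + E − F = 0 + 204 − 136 = 68.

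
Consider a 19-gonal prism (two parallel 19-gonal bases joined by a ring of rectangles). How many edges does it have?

A prism on an n-gon has two n-gon bases and n rectangular sides: V = 2·19 = 38, E = 3·19 = 57, F = 19 + 2 = 21.

57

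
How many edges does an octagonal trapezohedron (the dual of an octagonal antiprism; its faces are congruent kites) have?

The n-trapezohedron (dual of the n-antiprism) has V = 2·8 + 2 = 18, E = 4·8 = 32, F = 2·8 = 16.

32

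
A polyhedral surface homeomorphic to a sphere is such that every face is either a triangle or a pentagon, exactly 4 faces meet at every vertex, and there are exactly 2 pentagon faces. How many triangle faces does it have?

Let x be the number of triangles; then F = 2 + x.
Edge–face incidences: 2E = 5·2 + 3·x = 10 + 3x.
Every vertex has degree 4, so 4V = 2E.
Euler: V − E + F = 2 ⇒ (2E)/4 − E + (2 + x) = 2.
Multiply by 8: 2·(2E) − 4·(2E) + 8·(2 + x) = 16, i.e. 16 + 8x − 2·(10 + 3x) = 16.
Collecting terms: 2x − 4 = 16, so 2x = 20, so x = 10.
Then 2E = 10 + 3·10 = 40, so E = 20, V = 2E/4 = 10, F = 2 + 10 = 12.

10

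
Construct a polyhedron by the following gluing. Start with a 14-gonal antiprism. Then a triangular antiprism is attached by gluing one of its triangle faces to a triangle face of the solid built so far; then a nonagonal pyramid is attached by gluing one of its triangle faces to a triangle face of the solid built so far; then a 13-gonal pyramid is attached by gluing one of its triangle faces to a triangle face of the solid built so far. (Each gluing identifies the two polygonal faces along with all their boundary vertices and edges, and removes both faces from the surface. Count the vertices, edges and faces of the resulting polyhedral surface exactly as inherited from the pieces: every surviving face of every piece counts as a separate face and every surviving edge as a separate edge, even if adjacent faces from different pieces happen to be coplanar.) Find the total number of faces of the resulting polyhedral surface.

A 14-gonal antiprism: V=28, E=56, F=30.
Attach a triangular antiprism (V=6, E=12, F=8) along a 3-gon: merge 3 vertices and 3 edges, delete both glued faces → V=31, E=65, F=36.
Attach a nonagonal pyramid (V=10, E=18, F=10) along a 3-gon: merge 3 vertices and 3 edges, delete both glued faces → V=38, E=80, F=44.
Attach a 13-gonal pyramid (V=14, E=26, F=14) along a 3-gon: merge 3 vertices and 3 edges, delete both glued faces → V=49, E=103, F=56.
Check: V − E + F = 49 − 103 + 56 = 2.

56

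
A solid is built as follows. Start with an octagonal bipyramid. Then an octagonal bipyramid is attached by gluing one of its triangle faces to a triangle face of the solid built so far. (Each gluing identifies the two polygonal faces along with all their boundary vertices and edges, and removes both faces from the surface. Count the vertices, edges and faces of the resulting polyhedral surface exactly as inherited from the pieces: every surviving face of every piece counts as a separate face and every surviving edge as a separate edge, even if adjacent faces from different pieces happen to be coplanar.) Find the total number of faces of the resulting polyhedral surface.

30

An octagonal bipyramid: V=10, E=24, F=16.
Attach an octagonal bipyramid (V=10, E=24, F=16) along a 3-gon: merge 3 vertices and 3 edges, delete both glued faces → V=17, E=45, F=30.
Check: V − E + F = 17 − 45 + 30 = 2.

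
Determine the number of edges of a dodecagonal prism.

A prism on an n-gon has two n-gon bases and n rectangular sides: V = 2·12 = 24, E = 3·12 = 36, F = 12 + 2 = 14.
Check: V − E + F = 24 − 36 + 14 = 2.

36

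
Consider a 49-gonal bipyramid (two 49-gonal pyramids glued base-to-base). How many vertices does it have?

A bipyramid over an n-gon has 2n triangular faces and n + 2 vertices: V = 49 + 2 = 51, E = 3·49 = 147, F = 2·49 = 98.

51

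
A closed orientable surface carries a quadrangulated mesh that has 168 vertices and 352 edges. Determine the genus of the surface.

5

Every face is a square and each edge borders two faces, so 4F = 2·352, giving F = 176.
χ = V − E + F = 168 − 352 + 176 = -8.
For a closed orientable surface χ = 2 − 2g, so g = (2 − (-8))/2 = 5.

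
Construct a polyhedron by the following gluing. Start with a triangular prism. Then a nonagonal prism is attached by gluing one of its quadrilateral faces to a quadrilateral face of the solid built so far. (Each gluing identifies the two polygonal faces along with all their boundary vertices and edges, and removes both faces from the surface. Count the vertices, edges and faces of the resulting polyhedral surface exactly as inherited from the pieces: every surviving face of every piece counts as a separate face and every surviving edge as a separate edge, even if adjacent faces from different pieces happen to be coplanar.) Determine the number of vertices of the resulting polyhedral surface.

20

A triangular prism: V=6, E=9, F=5.
Attach a nonagonal prism (V=18, E=27, F=11) along a 4-gon: merge 4 vertices and 4 edges, delete both glued faces → V=20, E=32, F=14.
Check: V − E + F = 20 − 32 + 14 = 2.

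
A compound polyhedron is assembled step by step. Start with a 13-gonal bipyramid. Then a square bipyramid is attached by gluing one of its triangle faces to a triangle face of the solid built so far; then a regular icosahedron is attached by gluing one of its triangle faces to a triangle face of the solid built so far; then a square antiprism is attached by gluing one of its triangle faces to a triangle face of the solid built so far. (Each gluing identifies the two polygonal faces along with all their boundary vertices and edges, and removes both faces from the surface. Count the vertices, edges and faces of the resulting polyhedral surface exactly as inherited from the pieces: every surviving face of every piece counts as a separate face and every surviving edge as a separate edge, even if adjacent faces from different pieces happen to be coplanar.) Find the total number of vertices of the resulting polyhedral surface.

A 13-gonal bipyramid: V=15, E=39, F=26.
Attach a square bipyramid (V=6, E=12, F=8) along a 3-gon: merge 3 vertices and 3 edges, delete both glued faces → V=18, E=48, F=32.
Attach a regular icosahedron (V=12, E=30, F=20) along a 3-gon: merge 3 vertices and 3 edges, delete both glued faces → V=27, E=75, F=50.
Attach a square antiprism (V=8, E=16, F=10) along a 3-gon: merge 3 vertices and 3 edges, delete both glued faces → V=32, E=88, F=58.
Check: V − E + F = 32 − 88 + 58 = 2.

32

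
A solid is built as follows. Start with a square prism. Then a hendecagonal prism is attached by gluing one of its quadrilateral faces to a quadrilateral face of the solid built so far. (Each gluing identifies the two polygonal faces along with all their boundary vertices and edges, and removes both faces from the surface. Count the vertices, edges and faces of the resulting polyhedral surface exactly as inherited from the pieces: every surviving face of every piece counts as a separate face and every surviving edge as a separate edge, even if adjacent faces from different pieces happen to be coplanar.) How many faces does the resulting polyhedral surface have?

17

A square prism: V=8, E=12, F=6.
Attach a hendecagonal prism (V=22, E=33, F=13) along a 4-gon: merge 4 vertices and 4 edges, delete both glued faces → V=26, E=41, F=17.
Check: V − E + F = 26 − 41 + 17 = 2.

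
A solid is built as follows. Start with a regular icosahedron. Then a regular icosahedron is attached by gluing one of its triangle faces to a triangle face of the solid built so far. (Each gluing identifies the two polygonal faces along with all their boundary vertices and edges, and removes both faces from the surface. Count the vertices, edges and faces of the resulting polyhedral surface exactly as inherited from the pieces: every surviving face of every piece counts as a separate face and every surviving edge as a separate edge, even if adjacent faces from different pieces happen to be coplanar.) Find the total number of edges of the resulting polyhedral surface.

57

A regular icosahedron: V=12, E=30, F=20.
Attach a regular icosahedron (V=12, E=30, F=20) along a 3-gon: merge 3 vertices and 3 edges, delete both glued faces → V=21, E=57, F=38.
Check: V − E + F = 21 − 57 + 38 = 2.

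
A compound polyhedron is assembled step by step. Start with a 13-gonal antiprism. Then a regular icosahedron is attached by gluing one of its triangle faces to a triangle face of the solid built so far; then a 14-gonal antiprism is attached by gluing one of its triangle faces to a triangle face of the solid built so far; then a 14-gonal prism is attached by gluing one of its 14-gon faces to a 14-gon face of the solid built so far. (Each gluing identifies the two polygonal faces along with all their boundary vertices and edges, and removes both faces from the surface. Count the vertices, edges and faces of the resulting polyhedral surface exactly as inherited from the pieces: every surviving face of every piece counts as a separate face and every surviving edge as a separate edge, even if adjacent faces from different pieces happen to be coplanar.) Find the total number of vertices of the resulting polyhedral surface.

A 13-gonal antiprism: V=26, E=52, F=28.
Attach a regular icosahedron (V=12, E=30, F=20) along a 3-gon: merge 3 vertices and 3 edges, delete both glued faces → V=35, E=79, F=46.
Attach a 14-gonal antiprism (V=28, E=56, F=30) along a 3-gon: merge 3 vertices and 3 edges, delete both glued faces → V=60, E=132, F=74.
Attach a 14-gonal prism (V=28, E=42, F=16) along a 14-gon: merge 14 vertices and 14 edges, delete both glued faces → V=74, E=160, F=88.
Check: V − E + F = 74 − 160 + 88 = 2.

74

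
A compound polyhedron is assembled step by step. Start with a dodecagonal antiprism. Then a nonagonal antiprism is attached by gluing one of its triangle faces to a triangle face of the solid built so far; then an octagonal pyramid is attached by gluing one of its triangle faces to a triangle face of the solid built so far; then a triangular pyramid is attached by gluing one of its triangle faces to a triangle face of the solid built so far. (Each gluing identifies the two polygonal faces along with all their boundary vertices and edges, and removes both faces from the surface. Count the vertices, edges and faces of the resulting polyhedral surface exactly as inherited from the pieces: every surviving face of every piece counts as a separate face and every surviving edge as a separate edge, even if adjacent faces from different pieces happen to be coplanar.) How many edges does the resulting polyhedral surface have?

97

A dodecagonal antiprism: V=24, E=48, F=26.
Attach a nonagonal antiprism (V=18, E=36, F=20) along a 3-gon: merge 3 vertices and 3 edges, delete both glued faces → V=39, E=81, F=44.
Attach an octagonal pyramid (V=9, E=16, F=9) along a 3-gon: merge 3 vertices and 3 edges, delete both glued faces → V=45, E=94, F=51.
Attach a triangular pyramid (V=4, E=6, F=4) along a 3-gon: merge 3 vertices and 3 edges, delete both glued faces → V=46, E=97, F=53.
Check: V − E + F = 46 − 97 + 53 = 2.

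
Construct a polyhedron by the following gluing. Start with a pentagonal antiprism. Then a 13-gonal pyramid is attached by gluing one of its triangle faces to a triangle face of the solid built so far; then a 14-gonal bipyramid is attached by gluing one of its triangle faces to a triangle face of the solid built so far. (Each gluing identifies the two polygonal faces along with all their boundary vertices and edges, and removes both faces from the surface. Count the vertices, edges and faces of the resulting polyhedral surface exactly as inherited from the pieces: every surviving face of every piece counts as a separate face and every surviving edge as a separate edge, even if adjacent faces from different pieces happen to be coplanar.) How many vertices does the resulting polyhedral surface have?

A pentagonal antiprism: V=10, E=20, F=12.
Attach a 13-gonal pyramid (V=14, E=26, F=14) along a 3-gon: merge 3 vertices and 3 edges, delete both glued faces → V=21, E=43, F=24.
Attach a 14-gonal bipyramid (V=16, E=42, F=28) along a 3-gon: merge 3 vertices and 3 edges, delete both glued faces → V=34, E=82, F=50.
Check: V − E + F = 34 − 82 + 50 = 2.

34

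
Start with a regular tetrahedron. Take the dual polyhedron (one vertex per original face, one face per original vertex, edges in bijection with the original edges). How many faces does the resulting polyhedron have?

The base solid has V = 4, E = 6, F = 4.
The dual swaps V and F and preserves E: V′ = F = 4, E′ = E = 6, F′ = V = 4.

4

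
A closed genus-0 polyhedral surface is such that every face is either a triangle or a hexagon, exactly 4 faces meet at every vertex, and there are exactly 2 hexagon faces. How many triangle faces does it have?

12

Let x be the number of triangles; then F = 2 + x.
Edge–face incidences: 2E = 6·2 + 3·x = 12 + 3x.
Every vertex has degree 4, so 4V = 2E.
Euler: V − E + F = 2 ⇒ (2E)/4 − E + (2 + x) = 2.
Multiply by 8: 2·(2E) − 4·(2E) + 8·(2 + x) = 16, i.e. 16 + 8x − 2·(12 + 3x) = 16.
Collecting terms: 2x − 8 = 16, so 2x = 24, so x = 12.
Then 2E = 12 + 3·12 = 48, so E = 24, V = 2E/4 = 12, F = 2 + 12 = 14.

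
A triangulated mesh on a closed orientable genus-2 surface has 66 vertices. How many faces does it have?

χ = 2 − 2·2 = -2, and every face is a triangle so 3F = 2E.
V − E + F = -2 with E = 3F/2 gives 66 − (3/2 − 1)·F = -2, so F = 136 and E = 204.

136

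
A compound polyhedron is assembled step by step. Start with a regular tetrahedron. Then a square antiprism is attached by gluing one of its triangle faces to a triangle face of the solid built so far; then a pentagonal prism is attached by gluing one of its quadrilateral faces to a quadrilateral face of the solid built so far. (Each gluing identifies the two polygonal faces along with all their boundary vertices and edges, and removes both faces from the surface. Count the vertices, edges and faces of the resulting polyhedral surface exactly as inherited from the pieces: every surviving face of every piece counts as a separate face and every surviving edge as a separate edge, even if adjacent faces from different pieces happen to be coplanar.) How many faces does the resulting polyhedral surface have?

17

A regular tetrahedron: V=4, E=6, F=4.
Attach a square antiprism (V=8, E=16, F=10) along a 3-gon: merge 3 vertices and 3 edges, delete both glued faces → V=9, E=19, F=12.
Attach a pentagonal prism (V=10, E=15, F=7) along a 4-gon: merge 4 vertices and 4 edges, delete both glued faces → V=15, E=30, F=17.
Check: V − E + F = 15 − 30 + 17 = 2.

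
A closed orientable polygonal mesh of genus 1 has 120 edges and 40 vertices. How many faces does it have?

80

For a closed orientable surface of genus 1, χ = 2 − 2·1 = 0.
F = 0 − V + E = 0 − 40 + 120 = 80.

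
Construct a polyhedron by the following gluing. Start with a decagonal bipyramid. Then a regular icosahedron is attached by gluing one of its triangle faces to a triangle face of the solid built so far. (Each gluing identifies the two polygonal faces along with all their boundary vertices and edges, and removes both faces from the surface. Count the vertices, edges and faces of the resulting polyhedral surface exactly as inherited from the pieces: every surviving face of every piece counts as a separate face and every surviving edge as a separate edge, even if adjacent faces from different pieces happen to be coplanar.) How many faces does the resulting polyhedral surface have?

A decagonal bipyramid: V=12, E=30, F=20.
Attach a regular icosahedron (V=12, E=30, F=20) along a 3-gon: merge 3 vertices and 3 edges, delete both glued faces → V=21, E=57, F=38.
Check: V − E + F = 21 − 57 + 38 = 2.

38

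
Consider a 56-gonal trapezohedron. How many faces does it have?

The n-trapezohedron (dual of the n-antiprism) has V = 2·56 + 2 = 114, E = 4·56 = 224, F = 2·56 = 112.

112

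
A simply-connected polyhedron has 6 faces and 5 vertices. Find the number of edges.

Here V − E + F = 2.
E = V + F − (2) = 5 + 6 − (2) = 9.

9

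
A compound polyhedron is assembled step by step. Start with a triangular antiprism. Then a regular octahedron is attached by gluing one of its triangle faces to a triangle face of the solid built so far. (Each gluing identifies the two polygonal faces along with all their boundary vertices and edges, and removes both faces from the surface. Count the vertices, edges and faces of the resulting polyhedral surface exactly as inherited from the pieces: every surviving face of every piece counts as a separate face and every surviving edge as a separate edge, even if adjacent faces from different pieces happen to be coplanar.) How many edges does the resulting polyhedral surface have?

21

A triangular antiprism: V=6, E=12, F=8.
Attach a regular octahedron (V=6, E=12, F=8) along a 3-gon: merge 3 vertices and 3 edges, delete both glued faces → V=9, E=21, F=14.
Check: V − E + F = 9 − 21 + 14 = 2.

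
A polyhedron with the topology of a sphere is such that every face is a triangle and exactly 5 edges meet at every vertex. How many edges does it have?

Each face has 3 edges and each edge borders two faces, so 2E = 3F.
Each vertex has degree 5, so 5V = 2E and hence V = 3F/5.
Euler: V − E + F = 2 ⇒ (3F/5) − (3F/2) + F = 2.
Multiply by 10: (6 − 15 + 10)F = 20, i.e. 1F = 20.
So F = 20, E = 3·20/2 = 30, V = 3·20/5 = 12.

30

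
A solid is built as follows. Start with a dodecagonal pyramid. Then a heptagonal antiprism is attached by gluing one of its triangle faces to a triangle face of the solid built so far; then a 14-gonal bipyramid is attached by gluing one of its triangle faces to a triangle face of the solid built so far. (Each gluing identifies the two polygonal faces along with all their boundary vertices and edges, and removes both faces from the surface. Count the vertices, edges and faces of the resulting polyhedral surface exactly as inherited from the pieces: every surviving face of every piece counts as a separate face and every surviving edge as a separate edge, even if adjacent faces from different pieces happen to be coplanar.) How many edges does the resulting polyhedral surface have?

A dodecagonal pyramid: V=13, E=24, F=13.
Attach a heptagonal antiprism (V=14, E=28, F=16) along a 3-gon: merge 3 vertices and 3 edges, delete both glued faces → V=24, E=49, F=27.
Attach a 14-gonal bipyramid (V=16, E=42, F=28) along a 3-gon: merge 3 vertices and 3 edges, delete both glued faces → V=37, E=88, F=53.
Check: V − E + F = 37 − 88 + 53 = 2.

88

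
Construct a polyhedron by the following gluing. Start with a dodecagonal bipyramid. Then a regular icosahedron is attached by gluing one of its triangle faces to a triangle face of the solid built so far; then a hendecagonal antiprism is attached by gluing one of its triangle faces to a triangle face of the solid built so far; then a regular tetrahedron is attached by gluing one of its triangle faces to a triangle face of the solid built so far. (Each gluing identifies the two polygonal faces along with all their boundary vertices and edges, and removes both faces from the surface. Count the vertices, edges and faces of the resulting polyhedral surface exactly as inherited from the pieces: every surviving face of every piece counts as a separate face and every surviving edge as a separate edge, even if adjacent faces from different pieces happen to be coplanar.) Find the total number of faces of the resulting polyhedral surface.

A dodecagonal bipyramid: V=14, E=36, F=24.
Attach a regular icosahedron (V=12, E=30, F=20) along a 3-gon: merge 3 vertices and 3 edges, delete both glued faces → V=23, E=63, F=42.
Attach a hendecagonal antiprism (V=22, E=44, F=24) along a 3-gon: merge 3 vertices and 3 edges, delete both glued faces → V=42, E=104, F=64.
Attach a regular tetrahedron (V=4, E=6, F=4) along a 3-gon: merge 3 vertices and 3 edges, delete both glued faces → V=43, E=107, F=66.
Check: V − E + F = 43 − 107 + 66 = 2.

66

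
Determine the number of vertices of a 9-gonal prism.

18

A prism on an n-gon has two n-gon bases and n rectangular sides: V = 2·9 = 18, E = 3·9 = 27, F = 9 + 2 = 11.
Check: V − E + F = 18 − 27 + 11 = 2.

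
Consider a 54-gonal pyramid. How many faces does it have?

55

A pyramid on an n-gon base has one n-gon and n triangles: V = 54 + 1 = 55, E = 2·54 = 108, F = 54 + 1 = 55.
Check: V − E + F = 55 − 108 + 55 = 2.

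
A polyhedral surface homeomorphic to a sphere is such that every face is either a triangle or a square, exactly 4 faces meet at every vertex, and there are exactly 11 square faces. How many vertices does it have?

17

Let x be the number of triangles; then F = 11 + x.
Edge–face incidences: 2E = 4·11 + 3·x = 44 + 3x.
Every vertex has degree 4, so 4V = 2E.
Euler: V − E + F = 2 ⇒ (2E)/4 − E + (11 + x) = 2.
Multiply by 8: 2·(2E) − 4·(2E) + 8·(11 + x) = 16, i.e. 88 + 8x − 2·(44 + 3x) = 16.
Collecting terms: 2x = 16, so x = 8.
Then 2E = 44 + 3·8 = 68, so E = 34, V = 2E/4 = 17, F = 11 + 8 = 19.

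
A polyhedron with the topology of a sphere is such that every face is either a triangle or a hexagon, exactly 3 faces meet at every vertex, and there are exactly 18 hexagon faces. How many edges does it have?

Let x be the number of triangles; then F = 18 + x.
Edge–face incidences: 2E = 6·18 + 3·x = 108 + 3x.
Every vertex has degree 3, so 3V = 2E.
Euler: V − E + F = 2 ⇒ (2E)/3 − E + (18 + x) = 2.
Multiply by 6: 2·(2E) − 3·(2E) + 6·(18 + x) = 12, i.e. 108 + 6x − (108 + 3x) = 12.
Collecting terms: 3x = 12, so x = 4.
Then 2E = 108 + 3·4 = 120, so E = 60, V = 2E/3 = 40, F = 18 + 4 = 22.

60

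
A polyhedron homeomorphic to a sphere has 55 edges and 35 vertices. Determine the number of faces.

22

Here V − E + F = 2.
F = 2 − V + E = 2 − 35 + 55 = 22.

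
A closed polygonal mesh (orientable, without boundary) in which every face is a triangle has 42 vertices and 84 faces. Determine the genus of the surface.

1

Every face is a triangle, so 2E = 3·84 = 252, giving E = 126.
χ = V − E + F = 42 − 126 + 84 = 0.
For a closed orientable surface χ = 2 − 2g, so g = (2 − (0))/2 = 1.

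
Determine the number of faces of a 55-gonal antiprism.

An antiprism on an n-gon has two n-gon caps and 2n triangles: V = 2·55 = 110, E = 4·55 = 220, F = 2·55 + 2 = 112.
Check: V − E + F = 110 − 220 + 112 = 2.

112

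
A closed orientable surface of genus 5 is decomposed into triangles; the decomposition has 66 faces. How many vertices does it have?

25

χ = 2 − 2·5 = -8, and every face is a triangle so 3F = 2E.
E = 3·66/2 = 99. Then V = -8 + E − F = -8 + 99 − 66 = 25.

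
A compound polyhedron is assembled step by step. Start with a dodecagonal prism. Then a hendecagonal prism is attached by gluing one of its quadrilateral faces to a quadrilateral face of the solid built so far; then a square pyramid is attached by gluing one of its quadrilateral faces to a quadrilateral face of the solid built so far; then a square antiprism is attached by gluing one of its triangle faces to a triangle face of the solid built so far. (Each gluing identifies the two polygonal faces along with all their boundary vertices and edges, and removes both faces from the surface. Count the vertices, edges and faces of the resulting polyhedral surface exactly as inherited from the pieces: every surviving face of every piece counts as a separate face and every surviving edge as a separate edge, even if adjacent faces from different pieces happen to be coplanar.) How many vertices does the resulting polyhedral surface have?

48

A dodecagonal prism: V=24, E=36, F=14.
Attach a hendecagonal prism (V=22, E=33, F=13) along a 4-gon: merge 4 vertices and 4 edges, delete both glued faces → V=42, E=65, F=25.
Attach a square pyramid (V=5, E=8, F=5) along a 4-gon: merge 4 vertices and 4 edges, delete both glued faces → V=43, E=69, F=28.
Attach a square antiprism (V=8, E=16, F=10) along a 3-gon: merge 3 vertices and 3 edges, delete both glued faces → V=48, E=82, F=36.
Check: V − E + F = 48 − 82 + 36 = 2.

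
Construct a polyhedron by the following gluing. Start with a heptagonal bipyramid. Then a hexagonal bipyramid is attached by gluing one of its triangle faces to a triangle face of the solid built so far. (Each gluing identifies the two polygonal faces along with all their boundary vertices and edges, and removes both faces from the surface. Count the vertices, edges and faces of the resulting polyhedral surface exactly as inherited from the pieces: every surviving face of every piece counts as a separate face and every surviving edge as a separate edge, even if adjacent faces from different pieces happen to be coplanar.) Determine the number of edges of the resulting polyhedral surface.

A heptagonal bipyramid: V=9, E=21, F=14.
Attach a hexagonal bipyramid (V=8, E=18, F=12) along a 3-gon: merge 3 vertices and 3 edges, delete both glued faces → V=14, E=36, F=24.
Check: V − E + F = 14 − 36 + 24 = 2.

36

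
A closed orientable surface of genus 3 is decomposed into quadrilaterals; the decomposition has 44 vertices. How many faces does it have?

χ = 2 − 2·3 = -4, and every face is a square so 4F = 2E.
V − E + F = -4 with E = 4F/2 gives 44 − (4/2 − 1)·F = -4, so F = 48 and E = 96.

48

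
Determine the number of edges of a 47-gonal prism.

A prism on an n-gon has two n-gon bases and n rectangular sides: V = 2·47 = 94, E = 3·47 = 141, F = 47 + 2 = 49.

141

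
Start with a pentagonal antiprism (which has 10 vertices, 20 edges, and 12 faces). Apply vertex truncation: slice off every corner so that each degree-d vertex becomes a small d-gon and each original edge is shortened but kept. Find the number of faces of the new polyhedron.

22

Truncation replaces each original edge-end by a new vertex, so V′ = 2E = 40.
Each original edge survives, and each old vertex of degree d contributes d new edges; summing degrees gives Σd = 2E, so E′ = E + 2E = 3E = 60.
Each original face survives and each original vertex becomes one new face: F′ = F + V = 22.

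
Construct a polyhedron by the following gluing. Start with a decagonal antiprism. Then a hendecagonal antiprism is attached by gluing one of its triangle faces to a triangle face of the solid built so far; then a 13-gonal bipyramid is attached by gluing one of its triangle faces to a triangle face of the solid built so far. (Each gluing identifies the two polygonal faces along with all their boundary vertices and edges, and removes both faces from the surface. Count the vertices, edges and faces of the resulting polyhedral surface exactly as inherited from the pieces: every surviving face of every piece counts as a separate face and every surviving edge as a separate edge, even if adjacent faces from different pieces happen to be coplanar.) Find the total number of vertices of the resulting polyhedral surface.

A decagonal antiprism: V=20, E=40, F=22.
Attach a hendecagonal antiprism (V=22, E=44, F=24) along a 3-gon: merge 3 vertices and 3 edges, delete both glued faces → V=39, E=81, F=44.
Attach a 13-gonal bipyramid (V=15, E=39, F=26) along a 3-gon: merge 3 vertices and 3 edges, delete both glued faces → V=51, E=117, F=68.
Check: V − E + F = 51 − 117 + 68 = 2.

51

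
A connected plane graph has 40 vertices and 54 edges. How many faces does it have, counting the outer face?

16

Euler's formula for a connected plane graph: V − E + F = 2, so F = 2 − 40 + 54 = 16.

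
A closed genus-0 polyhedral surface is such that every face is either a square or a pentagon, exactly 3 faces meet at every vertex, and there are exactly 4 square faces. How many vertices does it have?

Let x be the number of pentagons; then F = 4 + x.
Edge–face incidences: 2E = 4·4 + 5·x = 16 + 5x.
Every vertex has degree 3, so 3V = 2E.
Euler: V − E + F = 2 ⇒ (2E)/3 − E + (4 + x) = 2.
Multiply by 6: 2·(2E) − 3·(2E) + 6·(4 + x) = 12, i.e. 24 + 6x − (16 + 5x) = 12.
Collecting terms: x + 8 = 12, so x = 4.
Then 2E = 16 + 5·4 = 36, so E = 18, V = 2E/3 = 12, F = 4 + 4 = 8.

12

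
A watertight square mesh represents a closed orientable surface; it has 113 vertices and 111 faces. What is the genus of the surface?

0

Every face is a square, so 2E = 4·111 = 444, giving E = 222.
χ = V − E + F = 113 − 222 + 111 = 2.
For a closed orientable surface χ = 2 − 2g, so g = (2 − (2))/2 = 0.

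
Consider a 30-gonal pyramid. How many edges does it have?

A pyramid on an n-gon base has one n-gon and n triangles: V = 30 + 1 = 31, E = 2·30 = 60, F = 30 + 1 = 31.

60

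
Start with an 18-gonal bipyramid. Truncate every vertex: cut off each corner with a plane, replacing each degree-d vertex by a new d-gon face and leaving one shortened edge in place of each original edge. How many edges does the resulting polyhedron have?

The base solid has V = 20, E = 54, F = 36.
Truncation replaces each original edge-end by a new vertex, so V′ = 2E = 108.
Each original edge survives, and each old vertex of degree d contributes d new edges; summing degrees gives Σd = 2E, so E′ = E + 2E = 3E = 162.
Each original face survives and each original vertex becomes one new face: F′ = F + V = 56.

162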